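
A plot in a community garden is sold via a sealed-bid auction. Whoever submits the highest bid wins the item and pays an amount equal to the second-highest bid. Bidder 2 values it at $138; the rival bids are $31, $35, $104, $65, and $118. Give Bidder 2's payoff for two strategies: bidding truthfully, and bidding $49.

(a) $20  (b) $0

The highest competing bid is $118.
Bidding truthfully at $138: Bidder 2 has the top bid, wins, and pays the second-highest bid $118. Payoff = $138 − $118 = $20.
Bidding $49: the top bid is $118 (a rival), so Bidder 2 loses. Payoff = $0.
This is the dominant-strategy logic: truthful bidding weakly beats any alternative.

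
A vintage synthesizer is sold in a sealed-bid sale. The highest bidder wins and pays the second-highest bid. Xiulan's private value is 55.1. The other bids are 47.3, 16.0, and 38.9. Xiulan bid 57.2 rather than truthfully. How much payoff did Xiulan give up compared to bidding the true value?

The highest competing bid is 47.3.
Bidding truthfully at 55.1: Xiulan has the top bid, wins, and pays the second-highest bid 47.3. Payoff = 55.1 − 47.3 = 7.8.
Bidding 57.2: Xiulan has the top bid, wins, and pays the second-highest bid 47.3. Payoff = 55.1 − 47.3 = 7.8.
Regret = truthful payoff − actual payoff = 7.8 − 7.8 = 0.0.
The bid only affects whether you win, not the price — here both bids land on the same side of the top rival bid, so the deviation is payoff-neutral.

Payoff forgone: 0.0.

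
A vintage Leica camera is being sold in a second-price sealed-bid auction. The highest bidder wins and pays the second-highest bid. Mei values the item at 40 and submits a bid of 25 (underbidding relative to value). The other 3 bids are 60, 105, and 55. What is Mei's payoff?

0

Highest competing bid: 105.
Mei's bid 25 is not the highest, so Mei loses, pays nothing, and earns zero payoff.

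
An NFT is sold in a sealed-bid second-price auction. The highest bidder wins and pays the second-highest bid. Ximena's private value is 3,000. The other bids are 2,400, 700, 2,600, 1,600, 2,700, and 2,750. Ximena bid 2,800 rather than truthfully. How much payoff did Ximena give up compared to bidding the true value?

The highest competing bid is 2,750.
Bidding truthfully at 3,000: Ximena has the top bid, wins, and pays the second-highest bid 2,750. Payoff = 3,000 − 2,750 = 250.
Bidding 2,800: Ximena has the top bid, wins, and pays the second-highest bid 2,750. Payoff = 3,000 − 2,750 = 250.
Regret = truthful payoff − actual payoff = 250 − 250 = 0.

Payoff forgone: 0.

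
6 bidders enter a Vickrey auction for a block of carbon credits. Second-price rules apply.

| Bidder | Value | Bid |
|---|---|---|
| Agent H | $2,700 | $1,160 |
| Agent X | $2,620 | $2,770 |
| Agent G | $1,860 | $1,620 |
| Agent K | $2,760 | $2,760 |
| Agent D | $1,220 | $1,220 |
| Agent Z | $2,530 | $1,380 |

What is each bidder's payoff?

Sorted high to low: Agent X $2,770, then Agent K $2,760, then Agent G $1,620, then Agent Z $1,380, then Agent D $1,220, then Agent H $1,160.
Agent X has the top bid and wins; the price is the second-highest bid, $2,760.
Agent X's payoff = $2,620 − $2,760 = -$140. All other bidders lose, so their payoff is 0.

Agent H $0, Agent X -$140, Agent G $0, Agent K $0, Agent D $0, Agent Z $0.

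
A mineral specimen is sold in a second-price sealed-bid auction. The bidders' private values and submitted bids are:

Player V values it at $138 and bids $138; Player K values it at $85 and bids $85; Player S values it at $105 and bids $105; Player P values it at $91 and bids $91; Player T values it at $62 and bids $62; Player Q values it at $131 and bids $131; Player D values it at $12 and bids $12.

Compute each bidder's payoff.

Player V $7, Player K $0, Player S $0, Player P $0, Player T $0, Player Q $0, Player D $0.

Ordered from highest: Player V $138 > Player Q $131 > Player S $105 > Player P $91 > Player K $85 > Player T $62 > Player D $12.
Player V has the top bid and wins; the price is the second-highest bid, $131.
Player V's payoff = $138 − $131 = $7. All other bidders lose, so their payoff is 0.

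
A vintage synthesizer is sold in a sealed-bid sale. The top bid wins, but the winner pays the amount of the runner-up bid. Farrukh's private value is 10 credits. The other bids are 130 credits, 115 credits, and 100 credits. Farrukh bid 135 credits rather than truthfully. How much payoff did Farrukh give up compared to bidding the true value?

Payoff forgone: 120 credits.

The highest competing bid is 130 credits.
Bidding truthfully at 10 credits: the top bid is 130 credits (a rival), so Farrukh loses. Payoff = 0 credits.
Bidding 135 credits: Farrukh has the top bid, wins, and pays the second-highest bid 130 credits. Payoff = 10 credits − 130 credits = -120 credits.
Regret = truthful payoff − actual payoff = 0 credits − -120 credits = 120 credits.
Deviating from a truthful bid can only lose payoff in a second-price auction — never gain.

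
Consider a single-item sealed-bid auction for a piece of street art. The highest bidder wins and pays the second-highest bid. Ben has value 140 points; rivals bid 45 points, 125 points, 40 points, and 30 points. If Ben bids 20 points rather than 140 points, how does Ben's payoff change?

-15 points

The highest competing bid is 125 points.
Bidding truthfully at 140 points: Ben has the top bid, wins, and pays the second-highest bid 125 points. Payoff = 140 points − 125 points = 15 points.
Bidding 20 points: the top bid is 125 points (a rival), so Ben loses. Payoff = 0 points.
Change = 0 points − 15 points = -15 points.
Deviating from a truthful bid can only lose payoff in a second-price auction — never gain.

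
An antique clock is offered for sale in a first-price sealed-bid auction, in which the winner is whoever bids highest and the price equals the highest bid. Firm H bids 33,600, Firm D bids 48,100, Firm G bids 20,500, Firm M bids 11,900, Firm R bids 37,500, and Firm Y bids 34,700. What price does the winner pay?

Sorted high to low: Firm D 48,100, then Firm R 37,500, then Firm Y 34,700, then Firm H 33,600, then Firm G 20,500, then Firm M 11,900.
Firm D is the highest bidder, so Firm D wins.
Under the first-price rule, the price is the highest bid: 48,100.

48,100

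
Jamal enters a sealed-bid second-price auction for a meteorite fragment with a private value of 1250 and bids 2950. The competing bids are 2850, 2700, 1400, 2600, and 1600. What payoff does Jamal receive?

-1600

Highest competing bid: 2850.
Jamal's bid 2950 is the highest overall, so Jamal wins and pays the second-highest bid, 2850.
Payoff = value − price = 1250 − 2850 = -1600.
Overbidding won the item at a price above value — truthful bidding would have avoided this loss.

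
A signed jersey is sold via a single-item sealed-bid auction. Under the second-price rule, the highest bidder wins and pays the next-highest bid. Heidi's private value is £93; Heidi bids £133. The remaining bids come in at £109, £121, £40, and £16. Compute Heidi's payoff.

Heidi's payoff: -£28.

Highest competing bid: £121.
Heidi's bid £133 is the highest overall, so Heidi wins and pays the second-highest bid, £121.
Payoff = value − price = £93 − £121 = -£28.
Overbidding won the item at a price above value — truthful bidding would have avoided this loss.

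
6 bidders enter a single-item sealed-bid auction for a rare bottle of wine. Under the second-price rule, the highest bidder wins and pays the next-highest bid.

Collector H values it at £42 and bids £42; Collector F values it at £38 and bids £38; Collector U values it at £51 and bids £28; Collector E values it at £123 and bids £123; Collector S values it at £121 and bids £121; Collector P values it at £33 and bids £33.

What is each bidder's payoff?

Collector H £0, Collector F £0, Collector U £0, Collector E £2, Collector S £0, Collector P £0.

Sorted high to low: Collector E £123, then Collector S £121, then Collector H £42, then Collector F £38, then Collector P £33, then Collector U £28.
Collector E has the top bid and wins; the price is the second-highest bid, £121.
Collector E's payoff = £123 − £121 = £2. All other bidders lose, so their payoff is 0.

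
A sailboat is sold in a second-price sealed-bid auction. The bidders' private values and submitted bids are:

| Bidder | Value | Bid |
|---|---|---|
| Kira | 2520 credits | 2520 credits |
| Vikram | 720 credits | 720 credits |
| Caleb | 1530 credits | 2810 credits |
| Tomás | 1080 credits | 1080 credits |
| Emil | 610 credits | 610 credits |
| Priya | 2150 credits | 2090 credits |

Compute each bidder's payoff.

Payoffs: Kira 0 credits, Vikram 0 credits, Caleb -990 credits, Tomás 0 credits, Emil 0 credits, Priya 0 credits.

Ordered from highest: Caleb 2810 credits, then Kira 2520 credits, then Priya 2090 credits, then Tomás 1080 credits, then Vikram 720 credits, then Emil 610 credits.
Caleb has the top bid and wins; the price is the second-highest bid, 2520 credits.
Caleb's payoff = 1530 credits − 2520 credits = -990 credits. All other bidders lose, so their payoff is 0.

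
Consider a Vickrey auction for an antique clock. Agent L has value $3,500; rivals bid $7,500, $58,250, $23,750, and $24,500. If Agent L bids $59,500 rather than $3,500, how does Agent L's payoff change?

Change in payoff: -$54,750.

The highest competing bid is $58,250.
Bidding truthfully at $3,500: the top bid is $58,250 (a rival), so Agent L loses. Payoff = $0.
Bidding $59,500: Agent L has the top bid, wins, and pays the second-highest bid $58,250. Payoff = $3,500 − $58,250 = -$54,750.
Change = -$54,750 − $0 = -$54,750.
This is the dominant-strategy logic: truthful bidding weakly beats any alternative.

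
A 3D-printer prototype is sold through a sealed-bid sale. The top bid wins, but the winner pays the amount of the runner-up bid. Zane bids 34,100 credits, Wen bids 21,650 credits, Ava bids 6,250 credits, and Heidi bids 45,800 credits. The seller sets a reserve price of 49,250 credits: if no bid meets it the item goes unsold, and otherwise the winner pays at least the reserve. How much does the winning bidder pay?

unsold

Ordered from highest: Heidi 45,800 credits > Zane 34,100 credits > Wen 21,650 credits > Ava 6,250 credits.
The top bid 45,800 credits is below the reserve 49,250 credits, so the item goes unsold and nothing is paid.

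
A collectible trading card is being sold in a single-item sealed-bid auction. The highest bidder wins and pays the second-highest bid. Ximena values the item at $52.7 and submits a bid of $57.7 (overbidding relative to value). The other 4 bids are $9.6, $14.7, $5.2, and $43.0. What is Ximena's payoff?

Highest competing bid: $43.0.
Ximena's bid $57.7 is the highest overall, so Ximena wins and pays the second-highest bid, $43.0.
Payoff = value − price = $52.7 − $43.0 = $9.7.

Payoff = $9.7.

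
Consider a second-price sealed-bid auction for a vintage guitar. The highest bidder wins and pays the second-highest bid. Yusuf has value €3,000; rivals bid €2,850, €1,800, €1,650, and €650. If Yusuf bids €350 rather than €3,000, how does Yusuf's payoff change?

The highest competing bid is €2,850.
Bidding truthfully at €3,000: Yusuf has the top bid, wins, and pays the second-highest bid €2,850. Payoff = €3,000 − €2,850 = €150.
Bidding €350: the top bid is €2,850 (a rival), so Yusuf loses. Payoff = €0.
Change = €0 − €150 = -€150.

-€150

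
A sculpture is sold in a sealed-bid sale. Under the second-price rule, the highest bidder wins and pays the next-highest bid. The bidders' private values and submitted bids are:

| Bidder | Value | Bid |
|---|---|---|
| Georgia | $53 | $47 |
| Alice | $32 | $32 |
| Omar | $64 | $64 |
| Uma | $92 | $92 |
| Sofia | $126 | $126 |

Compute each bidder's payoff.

Georgia $0, Alice $0, Omar $0, Uma $0, Sofia $34.

Ranking the bids: Sofia $126; Uma $92; Omar $64; Georgia $47; Alice $32.
Sofia has the top bid and wins; the price is the second-highest bid, $92.
Sofia's payoff = $126 − $92 = $34. All other bidders lose, so their payoff is 0.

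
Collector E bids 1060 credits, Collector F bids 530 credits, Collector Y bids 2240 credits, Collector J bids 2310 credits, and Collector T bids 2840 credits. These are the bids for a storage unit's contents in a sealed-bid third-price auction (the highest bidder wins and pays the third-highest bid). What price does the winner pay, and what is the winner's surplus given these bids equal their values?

Sorted high to low: Collector T 2840 credits > Collector J 2310 credits > Collector Y 2240 credits > Collector E 1060 credits > Collector F 530 credits.
Collector T is the highest bidder, so Collector T wins.
Under the third-price rule, the price is the third-highest bid: 2240 credits.
Surplus = 2840 credits − 2240 credits = 600 credits.

Price 2240 credits; surplus 600 credits.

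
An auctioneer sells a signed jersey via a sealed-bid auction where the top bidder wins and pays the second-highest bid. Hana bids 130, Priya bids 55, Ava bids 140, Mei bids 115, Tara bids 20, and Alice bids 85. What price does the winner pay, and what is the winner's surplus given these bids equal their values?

Bids in descending order: Ava 140 > Hana 130 > Mei 115 > Alice 85 > Priya 55 > Tara 20.
Ava is the highest bidder, so Ava wins.
Under the second-price rule, the price is the second-highest bid: 130.
Surplus = 140 − 130 = 10.

Price 130; surplus 10.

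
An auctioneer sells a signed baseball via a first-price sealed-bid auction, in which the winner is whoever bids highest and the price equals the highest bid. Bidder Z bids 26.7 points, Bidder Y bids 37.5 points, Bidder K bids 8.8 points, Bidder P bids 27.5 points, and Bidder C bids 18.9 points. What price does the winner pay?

Price paid: 37.5 points.

Ranking the bids: Bidder Y 37.5 points, then Bidder P 27.5 points, then Bidder Z 26.7 points, then Bidder C 18.9 points, then Bidder K 8.8 points.
Bidder Y is the highest bidder, so Bidder Y wins.
Under the first-price rule, the price is the highest bid: 37.5 points.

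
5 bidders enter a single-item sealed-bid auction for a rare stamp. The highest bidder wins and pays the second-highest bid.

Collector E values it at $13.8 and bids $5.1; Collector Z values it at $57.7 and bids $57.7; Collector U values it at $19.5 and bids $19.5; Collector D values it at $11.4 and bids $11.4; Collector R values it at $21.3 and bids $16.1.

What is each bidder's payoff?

Bids in descending order: Collector Z $57.7 > Collector U $19.5 > Collector R $16.1 > Collector D $11.4 > Collector E $5.1.
Collector Z has the top bid and wins; the price is the second-highest bid, $19.5.
Collector Z's payoff = $57.7 − $19.5 = $38.2. All other bidders lose, so their payoff is 0.

Payoffs: Collector E $0.0, Collector Z $38.2, Collector U $0.0, Collector D $0.0, Collector R $0.0.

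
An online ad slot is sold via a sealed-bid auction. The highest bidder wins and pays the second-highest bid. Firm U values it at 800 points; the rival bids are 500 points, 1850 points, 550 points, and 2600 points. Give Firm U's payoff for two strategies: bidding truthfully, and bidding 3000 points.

(a) 0 points  (b) -1800 points

The highest competing bid is 2600 points.
Bidding truthfully at 800 points: the top bid is 2600 points (a rival), so Firm U loses. Payoff = 0 points.
Bidding 3000 points: Firm U has the top bid, wins, and pays the second-highest bid 2600 points. Payoff = 800 points − 2600 points = -1800 points.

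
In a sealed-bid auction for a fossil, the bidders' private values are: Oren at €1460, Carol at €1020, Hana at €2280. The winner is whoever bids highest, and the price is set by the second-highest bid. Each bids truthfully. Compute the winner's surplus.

€820

Sorted high to low: Hana €2280, then Oren €1460, then Carol €1020.
Hana wins with the top bid and pays the second-highest, €1460.
Surplus = €2280 − €1460 = €820.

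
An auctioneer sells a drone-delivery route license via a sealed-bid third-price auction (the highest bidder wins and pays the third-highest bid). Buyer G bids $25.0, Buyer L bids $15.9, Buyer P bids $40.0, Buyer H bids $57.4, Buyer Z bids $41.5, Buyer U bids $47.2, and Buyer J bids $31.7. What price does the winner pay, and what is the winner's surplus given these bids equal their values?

Ranking the bids: Buyer H $57.4; Buyer U $47.2; Buyer Z $41.5; Buyer P $40.0; Buyer J $31.7; Buyer G $25.0; Buyer L $15.9.
Buyer H is the highest bidder, so Buyer H wins.
Under the third-price rule, the price is the third-highest bid: $41.5.
Surplus = $57.4 − $41.5 = $15.9.

Price $41.5; surplus $15.9.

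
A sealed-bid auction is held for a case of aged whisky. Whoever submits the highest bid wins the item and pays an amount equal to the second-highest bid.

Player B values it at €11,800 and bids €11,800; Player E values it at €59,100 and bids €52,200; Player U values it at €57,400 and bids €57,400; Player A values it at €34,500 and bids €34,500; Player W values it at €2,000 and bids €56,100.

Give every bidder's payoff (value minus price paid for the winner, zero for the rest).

Payoffs: Player B €0, Player E €0, Player U €1,300, Player A €0, Player W €0.

Ordered from highest: Player U €57,400 > Player W €56,100 > Player E €52,200 > Player A €34,500 > Player B €11,800.
Player U has the top bid and wins; the price is the second-highest bid, €56,100.
Player U's payoff = €57,400 − €56,100 = €1,300. All other bidders lose, so their payoff is 0.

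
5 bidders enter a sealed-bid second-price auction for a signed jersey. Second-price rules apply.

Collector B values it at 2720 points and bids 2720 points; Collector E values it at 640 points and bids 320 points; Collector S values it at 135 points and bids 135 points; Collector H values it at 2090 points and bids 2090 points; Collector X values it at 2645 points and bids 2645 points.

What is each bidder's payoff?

Ranking the bids: Collector B 2720 points > Collector X 2645 points > Collector H 2090 points > Collector E 320 points > Collector S 135 points.
Collector B has the top bid and wins; the price is the second-highest bid, 2645 points.
Collector B's payoff = 2720 points − 2645 points = 75 points. All other bidders lose, so their payoff is 0.

Payoffs: Collector B 75 points, Collector E 0 points, Collector S 0 points, Collector H 0 points, Collector X 0 points.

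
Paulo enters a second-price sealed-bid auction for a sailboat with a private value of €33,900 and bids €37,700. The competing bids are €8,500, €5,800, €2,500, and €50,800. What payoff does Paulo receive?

Highest competing bid: €50,800.
Paulo's bid €37,700 is not the highest, so Paulo loses, pays nothing, and earns zero payoff.

Paulo's payoff: €0.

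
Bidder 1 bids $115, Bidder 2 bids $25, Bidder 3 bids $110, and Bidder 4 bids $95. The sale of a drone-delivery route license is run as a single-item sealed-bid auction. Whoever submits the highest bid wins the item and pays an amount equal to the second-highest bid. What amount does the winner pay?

Bids in descending order: Bidder 1 $115; Bidder 3 $110; Bidder 4 $95; Bidder 2 $25.
Bidder 1 has the highest bid, so Bidder 1 wins.
The second-highest bid is $110, so that is what Bidder 1 pays.

$110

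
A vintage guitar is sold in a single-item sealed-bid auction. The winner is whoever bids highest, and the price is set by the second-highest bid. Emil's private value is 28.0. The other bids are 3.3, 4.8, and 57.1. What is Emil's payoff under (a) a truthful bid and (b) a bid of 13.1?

(a) 0.0  (b) 0.0

The highest competing bid is 57.1.
Bidding truthfully at 28.0: the top bid is 57.1 (a rival), so Emil loses. Payoff = 0.0.
Bidding 13.1: the top bid is 57.1 (a rival), so Emil loses. Payoff = 0.0.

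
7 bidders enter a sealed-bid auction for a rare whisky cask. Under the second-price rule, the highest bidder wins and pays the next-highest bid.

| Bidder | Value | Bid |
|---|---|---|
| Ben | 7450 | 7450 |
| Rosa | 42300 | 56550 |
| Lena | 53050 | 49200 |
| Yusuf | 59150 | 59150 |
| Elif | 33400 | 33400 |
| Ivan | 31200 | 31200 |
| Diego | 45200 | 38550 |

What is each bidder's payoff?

Payoffs: Ben 0, Rosa 0, Lena 0, Yusuf 2600, Elif 0, Ivan 0, Diego 0.

Sorted high to low: Yusuf 59150 > Rosa 56550 > Lena 49200 > Diego 38550 > Elif 33400 > Ivan 31200 > Ben 7450.
Yusuf has the top bid and wins; the price is the second-highest bid, 56550.
Yusuf's payoff = 59150 − 56550 = 2600. All other bidders lose, so their payoff is 0.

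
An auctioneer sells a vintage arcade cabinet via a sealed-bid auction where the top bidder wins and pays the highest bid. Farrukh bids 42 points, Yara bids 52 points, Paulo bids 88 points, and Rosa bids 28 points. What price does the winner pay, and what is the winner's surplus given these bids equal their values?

Bids in descending order: Paulo 88 points, then Yara 52 points, then Farrukh 42 points, then Rosa 28 points.
Paulo is the highest bidder, so Paulo wins.
Under the first-price rule, the price is the highest bid: 88 points.
Surplus = 88 points − 88 points = 0 points.

The winner pays 88 points for a surplus of 0 points.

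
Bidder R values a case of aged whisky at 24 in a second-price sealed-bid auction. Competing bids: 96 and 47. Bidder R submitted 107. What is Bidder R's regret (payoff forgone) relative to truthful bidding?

The highest competing bid is 96.
Bidding truthfully at 24: the top bid is 96 (a rival), so Bidder R loses. Payoff = 0.
Bidding 107: Bidder R has the top bid, wins, and pays the second-highest bid 96. Payoff = 24 − 96 = -72.
Regret = truthful payoff − actual payoff = 0 − -72 = 72.
This is the dominant-strategy logic: truthful bidding weakly beats any alternative.

72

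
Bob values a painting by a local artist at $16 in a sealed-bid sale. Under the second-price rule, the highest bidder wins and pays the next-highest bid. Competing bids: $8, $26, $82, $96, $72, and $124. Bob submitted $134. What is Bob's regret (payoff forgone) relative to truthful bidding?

The highest competing bid is $124.
Bidding truthfully at $16: the top bid is $124 (a rival), so Bob loses. Payoff = $0.
Bidding $134: Bob has the top bid, wins, and pays the second-highest bid $124. Payoff = $16 − $124 = -$108.
Regret = truthful payoff − actual payoff = $0 − -$108 = $108.

Regret: $108.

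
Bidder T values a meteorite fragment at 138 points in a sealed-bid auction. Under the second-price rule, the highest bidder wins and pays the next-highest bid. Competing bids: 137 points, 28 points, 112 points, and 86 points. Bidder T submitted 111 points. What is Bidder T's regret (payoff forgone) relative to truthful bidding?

The highest competing bid is 137 points.
Bidding truthfully at 138 points: Bidder T has the top bid, wins, and pays the second-highest bid 137 points. Payoff = 138 points − 137 points = 1 points.
Bidding 111 points: the top bid is 137 points (a rival), so Bidder T loses. Payoff = 0 points.
Regret = truthful payoff − actual payoff = 1 points − 0 points = 1 points.
Deviating from a truthful bid can only lose payoff in a second-price auction — never gain.

Regret: 1 points.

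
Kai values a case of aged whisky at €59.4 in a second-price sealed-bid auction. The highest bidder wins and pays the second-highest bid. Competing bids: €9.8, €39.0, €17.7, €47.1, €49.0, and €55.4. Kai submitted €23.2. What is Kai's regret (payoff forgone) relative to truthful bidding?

Regret: €4.0.

The highest competing bid is €55.4.
Bidding truthfully at €59.4: Kai has the top bid, wins, and pays the second-highest bid €55.4. Payoff = €59.4 − €55.4 = €4.0.
Bidding €23.2: the top bid is €55.4 (a rival), so Kai loses. Payoff = €0.0.
Regret = truthful payoff − actual payoff = €4.0 − €0.0 = €4.0.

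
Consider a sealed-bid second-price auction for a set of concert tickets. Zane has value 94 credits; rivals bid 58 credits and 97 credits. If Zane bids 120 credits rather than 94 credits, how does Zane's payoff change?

Payoff change: -3 credits.

The highest competing bid is 97 credits.
Bidding truthfully at 94 credits: the top bid is 97 credits (a rival), so Zane loses. Payoff = 0 credits.
Bidding 120 credits: Zane has the top bid, wins, and pays the second-highest bid 97 credits. Payoff = 94 credits − 97 credits = -3 credits.
Change = -3 credits − 0 credits = -3 credits.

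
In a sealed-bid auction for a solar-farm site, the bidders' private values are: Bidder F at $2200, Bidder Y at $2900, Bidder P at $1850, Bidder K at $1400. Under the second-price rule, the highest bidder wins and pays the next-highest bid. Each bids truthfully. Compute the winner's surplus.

Winner's surplus: $700.

Sorted high to low: Bidder Y $2900 > Bidder F $2200 > Bidder P $1850 > Bidder K $1400.
Bidder Y wins with the top bid and pays the second-highest, $2200.
Surplus = $2900 − $2200 = $700.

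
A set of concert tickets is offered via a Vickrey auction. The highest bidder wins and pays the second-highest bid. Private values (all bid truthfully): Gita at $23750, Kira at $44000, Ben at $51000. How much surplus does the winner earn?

Ranking the bids: Ben $51000 > Kira $44000 > Gita $23750.
Ben wins with the top bid and pays the second-highest, $44000.
Surplus = $51000 − $44000 = $7000.

$7000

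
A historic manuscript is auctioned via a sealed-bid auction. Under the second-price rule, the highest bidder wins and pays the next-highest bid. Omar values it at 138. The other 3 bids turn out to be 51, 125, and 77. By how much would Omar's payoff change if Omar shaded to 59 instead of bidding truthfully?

The highest competing bid is 125.
Bidding truthfully at 138: Omar has the top bid, wins, and pays the second-highest bid 125. Payoff = 138 − 125 = 13.
Bidding 59: the top bid is 125 (a rival), so Omar loses. Payoff = 0.
Change = 0 − 13 = -13.

Change in payoff: -13.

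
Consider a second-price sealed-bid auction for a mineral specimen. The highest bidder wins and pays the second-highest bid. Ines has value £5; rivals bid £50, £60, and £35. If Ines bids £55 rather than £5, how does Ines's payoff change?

Payoff change: £0.

The highest competing bid is £60.
Bidding truthfully at £5: the top bid is £60 (a rival), so Ines loses. Payoff = £0.
Bidding £55: the top bid is £60 (a rival), so Ines loses. Payoff = £0.
Change = £0 − £0 = £0.
The bid only affects whether you win, not the price — here both bids land on the same side of the top rival bid, so the deviation is payoff-neutral.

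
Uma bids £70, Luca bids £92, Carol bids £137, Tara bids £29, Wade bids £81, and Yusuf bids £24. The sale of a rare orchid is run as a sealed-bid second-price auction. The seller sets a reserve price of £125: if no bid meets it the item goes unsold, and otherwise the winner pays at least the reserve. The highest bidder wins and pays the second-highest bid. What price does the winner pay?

The winner pays £125.

Sorted high to low: Carol £137; Luca £92; Wade £81; Uma £70; Tara £29; Yusuf £24.
Carol has the highest bid, so Carol wins.
The second-highest bid is £92, but the reserve £125 is higher, so the price is the reserve.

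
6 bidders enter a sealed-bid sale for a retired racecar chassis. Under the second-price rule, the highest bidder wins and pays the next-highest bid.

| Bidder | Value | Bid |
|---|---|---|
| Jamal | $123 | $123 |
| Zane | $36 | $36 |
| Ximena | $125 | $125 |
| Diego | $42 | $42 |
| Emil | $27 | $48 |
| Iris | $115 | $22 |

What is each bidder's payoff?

Jamal $0, Zane $0, Ximena $2, Diego $0, Emil $0, Iris $0.

Bids in descending order: Ximena $125; Jamal $123; Emil $48; Diego $42; Zane $36; Iris $22.
Ximena has the top bid and wins; the price is the second-highest bid, $123.
Ximena's payoff = $125 − $123 = $2. All other bidders lose, so their payoff is 0.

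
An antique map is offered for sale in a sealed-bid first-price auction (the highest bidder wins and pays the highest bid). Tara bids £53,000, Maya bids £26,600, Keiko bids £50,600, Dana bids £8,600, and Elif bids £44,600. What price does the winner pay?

Ranking the bids: Tara £53,000 > Keiko £50,600 > Elif £44,600 > Maya £26,600 > Dana £8,600.
Tara is the highest bidder, so Tara wins.
Under the first-price rule, the price is the highest bid: £53,000.

The winner pays £53,000.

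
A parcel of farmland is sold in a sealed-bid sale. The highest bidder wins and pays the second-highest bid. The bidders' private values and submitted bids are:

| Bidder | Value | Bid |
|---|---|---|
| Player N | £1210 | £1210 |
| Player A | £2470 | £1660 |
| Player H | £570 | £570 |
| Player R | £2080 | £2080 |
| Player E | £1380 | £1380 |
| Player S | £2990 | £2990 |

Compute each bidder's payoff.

Player N £0, Player A £0, Player H £0, Player R £0, Player E £0, Player S £910.

Ordered from highest: Player S £2990, then Player R £2080, then Player A £1660, then Player E £1380, then Player N £1210, then Player H £570.
Player S has the top bid and wins; the price is the second-highest bid, £2080.
Player S's payoff = £2990 − £2080 = £910. All other bidders lose, so their payoff is 0.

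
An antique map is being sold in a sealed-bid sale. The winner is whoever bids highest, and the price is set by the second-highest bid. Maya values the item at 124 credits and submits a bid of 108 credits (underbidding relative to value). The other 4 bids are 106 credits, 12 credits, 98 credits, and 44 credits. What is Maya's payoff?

Payoff = 18 credits.

Highest competing bid: 106 credits.
Maya's bid 108 credits is the highest overall, so Maya wins and pays the second-highest bid, 106 credits.
Payoff = value − price = 124 credits − 106 credits = 18 credits.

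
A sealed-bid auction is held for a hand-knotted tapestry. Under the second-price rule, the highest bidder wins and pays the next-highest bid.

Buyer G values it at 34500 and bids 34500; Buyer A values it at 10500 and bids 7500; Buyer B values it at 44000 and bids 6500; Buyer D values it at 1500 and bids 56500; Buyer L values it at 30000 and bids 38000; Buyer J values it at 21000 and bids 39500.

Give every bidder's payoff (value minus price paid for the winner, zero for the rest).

Buyer G 0, Buyer A 0, Buyer B 0, Buyer D -38000, Buyer L 0, Buyer J 0.

Ranking the bids: Buyer D 56500, then Buyer J 39500, then Buyer L 38000, then Buyer G 34500, then Buyer A 7500, then Buyer B 6500.
Buyer D has the top bid and wins; the price is the second-highest bid, 39500.
Buyer D's payoff = 1500 − 39500 = -38000. All other bidders lose, so their payoff is 0.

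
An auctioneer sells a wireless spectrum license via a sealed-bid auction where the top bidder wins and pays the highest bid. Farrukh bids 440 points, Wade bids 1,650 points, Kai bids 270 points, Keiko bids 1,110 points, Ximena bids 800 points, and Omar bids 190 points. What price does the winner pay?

Price paid: 1,650 points.

Sorted high to low: Wade 1,650 points; Keiko 1,110 points; Ximena 800 points; Farrukh 440 points; Kai 270 points; Omar 190 points.
Wade is the highest bidder, so Wade wins.
Under the first-price rule, the price is the highest bid: 1,650 points.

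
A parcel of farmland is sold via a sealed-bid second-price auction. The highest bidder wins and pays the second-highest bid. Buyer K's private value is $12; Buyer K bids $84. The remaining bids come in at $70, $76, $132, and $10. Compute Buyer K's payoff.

$0

Highest competing bid: $132.
Buyer K's bid $84 is not the highest, so Buyer K loses, pays nothing, and earns zero payoff.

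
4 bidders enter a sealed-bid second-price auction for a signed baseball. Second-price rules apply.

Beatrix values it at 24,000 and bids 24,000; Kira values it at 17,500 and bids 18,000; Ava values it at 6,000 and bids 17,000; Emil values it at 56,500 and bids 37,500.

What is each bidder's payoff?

Beatrix 0, Kira 0, Ava 0, Emil 32,500.

Bids in descending order: Emil 37,500; Beatrix 24,000; Kira 18,000; Ava 17,000.
Emil has the top bid and wins; the price is the second-highest bid, 24,000.
Emil's payoff = 56,500 − 24,000 = 32,500. All other bidders lose, so their payoff is 0.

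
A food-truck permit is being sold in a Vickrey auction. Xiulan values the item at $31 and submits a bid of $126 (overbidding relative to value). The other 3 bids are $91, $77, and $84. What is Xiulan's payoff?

-$60

Highest competing bid: $91.
Xiulan's bid $126 is the highest overall, so Xiulan wins and pays the second-highest bid, $91.
Payoff = value − price = $31 − $91 = -$60.
Overbidding won the item at a price above value — truthful bidding would have avoided this loss.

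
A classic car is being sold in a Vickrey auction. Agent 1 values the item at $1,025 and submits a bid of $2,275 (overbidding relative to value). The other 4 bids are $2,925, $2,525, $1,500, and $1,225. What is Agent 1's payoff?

The bidder's payoff: $0.

Highest competing bid: $2,925.
Agent 1's bid $2,275 is not the highest, so Agent 1 loses, pays nothing, and earns zero payoff.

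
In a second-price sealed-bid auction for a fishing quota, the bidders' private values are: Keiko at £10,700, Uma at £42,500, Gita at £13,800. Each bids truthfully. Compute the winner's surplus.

Surplus = £28,700.

Bids in descending order: Uma £42,500; Gita £13,800; Keiko £10,700.
Uma wins with the top bid and pays the second-highest, £13,800.
Surplus = £42,500 − £13,800 = £28,700.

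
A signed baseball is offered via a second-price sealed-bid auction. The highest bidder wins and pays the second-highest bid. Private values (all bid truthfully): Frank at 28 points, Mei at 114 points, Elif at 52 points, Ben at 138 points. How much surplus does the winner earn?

Sorted high to low: Ben 138 points, then Mei 114 points, then Elif 52 points, then Frank 28 points.
Ben wins with the top bid and pays the second-highest, 114 points.
Surplus = 138 points − 114 points = 24 points.

Winner's surplus: 24 points.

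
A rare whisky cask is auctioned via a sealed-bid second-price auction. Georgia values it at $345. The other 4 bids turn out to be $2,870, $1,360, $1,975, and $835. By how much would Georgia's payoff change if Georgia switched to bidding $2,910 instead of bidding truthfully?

-$2,525

The highest competing bid is $2,870.
Bidding truthfully at $345: the top bid is $2,870 (a rival), so Georgia loses. Payoff = $0.
Bidding $2,910: Georgia has the top bid, wins, and pays the second-highest bid $2,870. Payoff = $345 − $2,870 = -$2,525.
Change = -$2,525 − $0 = -$2,525.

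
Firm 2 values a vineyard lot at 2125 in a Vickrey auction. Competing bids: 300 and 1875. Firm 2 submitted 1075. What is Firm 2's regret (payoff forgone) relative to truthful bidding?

Regret: 250.

The highest competing bid is 1875.
Bidding truthfully at 2125: Firm 2 has the top bid, wins, and pays the second-highest bid 1875. Payoff = 2125 − 1875 = 250.
Bidding 1075: the top bid is 1875 (a rival), so Firm 2 loses. Payoff = 0.
Regret = truthful payoff − actual payoff = 250 − 0 = 250.
Deviating from a truthful bid can only lose payoff in a second-price auction — never gain.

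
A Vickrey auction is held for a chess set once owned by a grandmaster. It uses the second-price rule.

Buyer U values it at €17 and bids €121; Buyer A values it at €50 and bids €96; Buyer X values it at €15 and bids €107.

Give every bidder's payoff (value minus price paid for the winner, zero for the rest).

Ordered from highest: Buyer U €121 > Buyer X €107 > Buyer A €96.
Buyer U has the top bid and wins; the price is the second-highest bid, €107.
Buyer U's payoff = €17 − €107 = -€90. All other bidders lose, so their payoff is 0.

Payoffs: Buyer U -€90, Buyer A €0, Buyer X €0.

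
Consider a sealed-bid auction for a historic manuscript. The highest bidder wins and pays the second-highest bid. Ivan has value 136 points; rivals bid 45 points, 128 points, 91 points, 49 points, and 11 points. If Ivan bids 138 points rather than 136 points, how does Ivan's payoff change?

0 points

The highest competing bid is 128 points.
Bidding truthfully at 136 points: Ivan has the top bid, wins, and pays the second-highest bid 128 points. Payoff = 136 points − 128 points = 8 points.
Bidding 138 points: Ivan has the top bid, wins, and pays the second-highest bid 128 points. Payoff = 136 points − 128 points = 8 points.
Change = 8 points − 8 points = 0 points.
The bid only affects whether you win, not the price — here both bids land on the same side of the top rival bid, so the deviation is payoff-neutral.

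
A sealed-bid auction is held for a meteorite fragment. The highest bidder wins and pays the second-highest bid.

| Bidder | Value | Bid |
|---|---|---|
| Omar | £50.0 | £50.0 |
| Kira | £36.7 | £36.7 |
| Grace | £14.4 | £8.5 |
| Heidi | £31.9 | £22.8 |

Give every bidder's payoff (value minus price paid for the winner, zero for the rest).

Ordered from highest: Omar £50.0; Kira £36.7; Heidi £22.8; Grace £8.5.
Omar has the top bid and wins; the price is the second-highest bid, £36.7.
Omar's payoff = £50.0 − £36.7 = £13.3. All other bidders lose, so their payoff is 0.

Omar £13.3, Kira £0.0, Grace £0.0, Heidi £0.0.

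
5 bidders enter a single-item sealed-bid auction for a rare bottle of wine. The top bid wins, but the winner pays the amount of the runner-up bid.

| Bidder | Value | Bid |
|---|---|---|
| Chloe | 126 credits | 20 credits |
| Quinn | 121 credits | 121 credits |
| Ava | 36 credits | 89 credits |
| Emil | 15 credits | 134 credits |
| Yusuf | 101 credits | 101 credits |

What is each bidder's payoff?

Payoffs: Chloe 0 credits, Quinn 0 credits, Ava 0 credits, Emil -106 credits, Yusuf 0 credits.

Bids in descending order: Emil 134 credits, then Quinn 121 credits, then Yusuf 101 credits, then Ava 89 credits, then Chloe 20 credits.
Emil has the top bid and wins; the price is the second-highest bid, 121 credits.
Emil's payoff = 15 credits − 121 credits = -106 credits. All other bidders lose, so their payoff is 0.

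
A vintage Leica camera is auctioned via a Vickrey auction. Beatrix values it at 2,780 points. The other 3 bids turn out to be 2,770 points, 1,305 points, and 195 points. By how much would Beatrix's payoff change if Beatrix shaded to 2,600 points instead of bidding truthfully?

Change in payoff: -10 points.

The highest competing bid is 2,770 points.
Bidding truthfully at 2,780 points: Beatrix has the top bid, wins, and pays the second-highest bid 2,770 points. Payoff = 2,780 points − 2,770 points = 10 points.
Bidding 2,600 points: the top bid is 2,770 points (a rival), so Beatrix loses. Payoff = 0 points.
Change = 0 points − 10 points = -10 points.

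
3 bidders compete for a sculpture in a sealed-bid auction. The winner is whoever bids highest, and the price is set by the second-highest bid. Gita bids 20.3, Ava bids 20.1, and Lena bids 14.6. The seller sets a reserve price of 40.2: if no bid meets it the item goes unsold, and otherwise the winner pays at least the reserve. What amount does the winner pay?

unsold

Bids in descending order: Gita 20.3, then Ava 20.1, then Lena 14.6.
The top bid 20.3 is below the reserve 40.2, so the item goes unsold and nothing is paid.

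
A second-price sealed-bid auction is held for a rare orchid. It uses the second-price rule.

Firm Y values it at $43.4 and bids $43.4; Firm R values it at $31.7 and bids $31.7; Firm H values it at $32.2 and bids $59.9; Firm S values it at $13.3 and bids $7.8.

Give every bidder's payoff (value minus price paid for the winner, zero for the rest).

Firm Y $0.0, Firm R $0.0, Firm H -$11.2, Firm S $0.0.

Ranking the bids: Firm H $59.9 > Firm Y $43.4 > Firm R $31.7 > Firm S $7.8.
Firm H has the top bid and wins; the price is the second-highest bid, $43.4.
Firm H's payoff = $32.2 − $43.4 = -$11.2. All other bidders lose, so their payoff is 0.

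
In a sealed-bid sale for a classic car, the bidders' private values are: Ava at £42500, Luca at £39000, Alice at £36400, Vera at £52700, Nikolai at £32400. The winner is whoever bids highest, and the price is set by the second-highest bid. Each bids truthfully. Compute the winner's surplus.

Winner's surplus: £10200.

Ordered from highest: Vera £52700, then Ava £42500, then Luca £39000, then Alice £36400, then Nikolai £32400.
Vera wins with the top bid and pays the second-highest, £42500.
Surplus = £52700 − £42500 = £10200.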